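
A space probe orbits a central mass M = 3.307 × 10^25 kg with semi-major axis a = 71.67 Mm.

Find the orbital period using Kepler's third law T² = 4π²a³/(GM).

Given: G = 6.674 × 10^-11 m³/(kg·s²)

Convert to SI: a = 71.67 Mm = 7.167e+07 m.
GM = G · M = 6.674e-11 · 3.307e+25 = 2.20709e+15 m³/s².
Kepler's third law: T = 2π √(a³ / GM).
Substituting a = 7.167e+07 m and GM = 2.20709e+15 m³/s²:
T = 2π √((7.167e+07)³ / 2.20709e+15) s
T ≈ 8.115e+04 s = 22.54 hours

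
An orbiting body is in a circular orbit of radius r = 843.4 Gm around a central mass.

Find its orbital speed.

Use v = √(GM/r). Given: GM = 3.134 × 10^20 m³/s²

Convert to SI: r = 843.4 Gm = 8.434e+11 m.
For a circular orbit, gravity supplies the centripetal force, so v = √(GM / r).
v = √(3.134e+20 / 8.434e+11) m/s ≈ 1.928e+04 m/s = 19.28 km/s.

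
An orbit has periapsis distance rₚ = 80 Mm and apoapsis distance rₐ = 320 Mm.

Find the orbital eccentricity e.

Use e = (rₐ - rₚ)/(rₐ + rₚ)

Convert to SI: rₚ = 80 Mm = 8e+07 m; rₐ = 320 Mm = 3.2e+08 m.
e = (rₐ − rₚ) / (rₐ + rₚ).
e = (3.2e+08 − 8e+07) / (3.2e+08 + 8e+07) = 2.4e+08 / 4e+08 ≈ 0.6.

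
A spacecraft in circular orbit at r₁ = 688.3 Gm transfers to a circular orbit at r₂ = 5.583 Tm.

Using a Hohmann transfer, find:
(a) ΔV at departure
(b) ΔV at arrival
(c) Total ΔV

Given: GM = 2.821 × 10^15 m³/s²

Convert to SI: r₁ = 688.3 Gm = 6.883e+11 m; r₂ = 5.583 Tm = 5.583e+12 m.
Transfer semi-major axis: a_t = (r₁ + r₂)/2 = (6.883e+11 + 5.583e+12)/2 = 3.13565e+12 m.
Circular speeds: v₁ = √(GM/r₁) = 64.0196 m/s, v₂ = √(GM/r₂) = 22.4785 m/s.
Transfer speeds (vis-viva v² = GM(2/r − 1/a_t)): v₁ᵗ = 85.4245 m/s, v₂ᵗ = 10.5316 m/s.
(a) ΔV₁ = |v₁ᵗ − v₁| ≈ 21.4 m/s = 21.4 m/s.
(b) ΔV₂ = |v₂ − v₂ᵗ| ≈ 11.95 m/s = 11.95 m/s.
(c) ΔV_total = ΔV₁ + ΔV₂ ≈ 33.35 m/s = 33.35 m/s.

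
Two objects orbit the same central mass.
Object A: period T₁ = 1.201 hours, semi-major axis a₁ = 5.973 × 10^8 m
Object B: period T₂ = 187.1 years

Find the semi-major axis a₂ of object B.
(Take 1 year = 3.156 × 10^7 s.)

Convert to SI: T₁ = 1.201 hours = 4323.6 s; T₂ = 187.1 years = 5.90488e+09 s.
Kepler's third law: (T₁/T₂)² = (a₁/a₂)³ ⇒ a₂ = a₁ · (T₂/T₁)^(2/3).
T₂/T₁ = 5.90488e+09 / 4323.6 = 1.36573e+06.
a₂ = 5.973e+08 · (1.36573e+06)^(2/3) m ≈ 7.353e+12 m = 7.353 × 10^12 m.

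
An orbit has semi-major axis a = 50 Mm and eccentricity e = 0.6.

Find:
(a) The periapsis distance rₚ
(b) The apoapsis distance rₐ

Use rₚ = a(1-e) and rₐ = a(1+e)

Convert to SI: a = 50 Mm = 5e+07 m.
(a) rₚ = a(1 − e) = 5e+07 · (1 − 0.6) = 5e+07 · 0.4 ≈ 2e+07 m = 20 Mm.
(b) rₐ = a(1 + e) = 5e+07 · (1 + 0.6) = 5e+07 · 1.6 ≈ 8e+07 m = 80 Mm.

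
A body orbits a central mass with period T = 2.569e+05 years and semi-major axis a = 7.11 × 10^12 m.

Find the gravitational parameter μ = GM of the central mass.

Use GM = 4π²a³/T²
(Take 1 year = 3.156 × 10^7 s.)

Convert to SI: T = 2.569e+05 years = 8.10776e+12 s.
GM = 4π² · a³ / T².
GM = 4π² · (7.11e+12)³ / (8.10776e+12)² m³/s² ≈ 2.159e+14 m³/s² = 2.159 × 10^14 m³/s².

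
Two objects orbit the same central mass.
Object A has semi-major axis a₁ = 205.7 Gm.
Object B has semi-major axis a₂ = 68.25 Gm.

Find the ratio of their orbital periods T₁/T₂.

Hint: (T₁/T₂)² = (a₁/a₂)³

Convert to SI: a₁ = 205.7 Gm = 2.057e+11 m; a₂ = 68.25 Gm = 6.825e+10 m.
From Kepler's third law, (T₁/T₂)² = (a₁/a₂)³, so T₁/T₂ = (a₁/a₂)^(3/2).
a₁/a₂ = 2.057e+11 / 6.825e+10 = 3.01392.
T₁/T₂ = (3.01392)^(3/2) ≈ 5.232.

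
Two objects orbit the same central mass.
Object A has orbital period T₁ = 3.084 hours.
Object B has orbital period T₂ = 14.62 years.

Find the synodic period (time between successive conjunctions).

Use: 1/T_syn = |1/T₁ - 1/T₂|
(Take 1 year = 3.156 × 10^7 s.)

Convert to SI: T₁ = 3.084 hours = 11102.4 s; T₂ = 14.62 years = 4.61407e+08 s.
T_syn = |T₁ · T₂ / (T₁ − T₂)|.
T_syn = |11102.4 · 4.61407e+08 / (11102.4 − 4.61407e+08)| s ≈ 1.11e+04 s = 3.084 hours.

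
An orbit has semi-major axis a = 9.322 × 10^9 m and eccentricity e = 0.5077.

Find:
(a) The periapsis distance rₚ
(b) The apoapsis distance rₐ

(a) rₚ = a(1 − e) = 9.322e+09 · (1 − 0.5077) = 9.322e+09 · 0.4923 ≈ 4.589e+09 m = 4.589 × 10^9 m.
(b) rₐ = a(1 + e) = 9.322e+09 · (1 + 0.5077) = 9.322e+09 · 1.5077 ≈ 1.405e+10 m = 1.405 × 10^10 m.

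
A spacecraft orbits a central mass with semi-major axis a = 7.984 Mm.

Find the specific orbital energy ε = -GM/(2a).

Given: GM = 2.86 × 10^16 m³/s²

Convert to SI: a = 7.984 Mm = 7.984e+06 m.
ε = −GM / (2a).
ε = −2.86e+16 / (2 · 7.984e+06) J/kg ≈ -1.791e+09 J/kg = -1.791 GJ/kg.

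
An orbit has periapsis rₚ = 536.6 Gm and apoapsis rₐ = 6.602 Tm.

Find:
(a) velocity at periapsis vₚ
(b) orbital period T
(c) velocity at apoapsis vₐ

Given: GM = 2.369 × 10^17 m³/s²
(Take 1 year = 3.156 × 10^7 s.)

Convert to SI: rₚ = 536.6 Gm = 5.366e+11 m; rₐ = 6.602 Tm = 6.602e+12 m.
(a) With a = (rₚ + rₐ)/2 = 3.5693e+12 m, vₚ = √(GM (2/rₚ − 1/a)) = √(2.369e+17 · (2/5.366e+11 − 1/3.5693e+12)) m/s ≈ 903.7 m/s
(b) With a = (rₚ + rₐ)/2 = 3.5693e+12 m, T = 2π √(a³/GM) = 2π √((3.5693e+12)³/2.369e+17) s ≈ 8.705e+10 s
(c) With a = (rₚ + rₐ)/2 = 3.5693e+12 m, vₐ = √(GM (2/rₐ − 1/a)) = √(2.369e+17 · (2/6.602e+12 − 1/3.5693e+12)) m/s ≈ 73.45 m/s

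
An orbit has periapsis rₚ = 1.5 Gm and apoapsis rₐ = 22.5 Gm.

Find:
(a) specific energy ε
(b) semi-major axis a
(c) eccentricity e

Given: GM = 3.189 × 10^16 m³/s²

Convert to SI: rₚ = 1.5 Gm = 1.5e+09 m; rₐ = 22.5 Gm = 2.25e+10 m.
(a) With a = (rₚ + rₐ)/2 = 1.2e+10 m, ε = −GM/(2a) = −3.189e+16/(2 · 1.2e+10) J/kg ≈ -1.329e+06 J/kg
(b) a = (rₚ + rₐ)/2 = (1.5e+09 + 2.25e+10)/2 ≈ 1.2e+10 m
(c) e = (rₐ − rₚ)/(rₐ + rₚ) = (2.25e+10 − 1.5e+09)/(2.25e+10 + 1.5e+09) ≈ 0.875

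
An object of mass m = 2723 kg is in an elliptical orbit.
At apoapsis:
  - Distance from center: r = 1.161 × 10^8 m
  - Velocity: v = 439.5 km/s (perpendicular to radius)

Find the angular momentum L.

Convert to SI: v = 439.5 km/s = 439500 m/s.
Since v is perpendicular to r, L = m · v · r.
L = 2723 · 439500 · 1.161e+08 kg·m²/s ≈ 1.389e+17 kg·m²/s.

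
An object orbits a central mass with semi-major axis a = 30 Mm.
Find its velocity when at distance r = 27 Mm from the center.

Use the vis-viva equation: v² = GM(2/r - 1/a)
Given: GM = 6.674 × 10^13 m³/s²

Convert to SI: a = 30 Mm = 3e+07 m; r = 27 Mm = 2.7e+07 m.
Vis-viva: v = √(GM · (2/r − 1/a)).
2/r − 1/a = 2/2.7e+07 − 1/3e+07 = 4.07407e-08 m⁻¹.
v = √(6.674e+13 · 4.07407e-08) m/s ≈ 1649 m/s = 1.649 km/s.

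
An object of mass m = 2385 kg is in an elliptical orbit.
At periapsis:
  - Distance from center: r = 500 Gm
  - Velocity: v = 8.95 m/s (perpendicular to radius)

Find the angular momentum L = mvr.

Convert to SI: r = 500 Gm = 5e+11 m.
Since v is perpendicular to r, L = m · v · r.
L = 2385 · 8.95 · 5e+11 kg·m²/s ≈ 1.067e+16 kg·m²/s.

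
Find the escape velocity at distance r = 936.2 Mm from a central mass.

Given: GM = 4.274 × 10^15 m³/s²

Convert to SI: r = 936.2 Mm = 9.362e+08 m.
Escape velocity comes from setting total energy to zero: ½v² − GM/r = 0 ⇒ v_esc = √(2GM / r).
v_esc = √(2 · 4.274e+15 / 9.362e+08) m/s ≈ 3022 m/s = 3.022 km/s.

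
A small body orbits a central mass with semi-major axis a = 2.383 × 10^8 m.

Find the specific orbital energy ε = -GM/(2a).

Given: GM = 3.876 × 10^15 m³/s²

ε = −GM / (2a).
ε = −3.876e+15 / (2 · 2.383e+08) J/kg ≈ -8.133e+06 J/kg = -8.133 MJ/kg.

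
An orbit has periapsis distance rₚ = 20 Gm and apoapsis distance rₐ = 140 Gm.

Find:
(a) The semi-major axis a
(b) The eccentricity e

Convert to SI: rₚ = 20 Gm = 2e+10 m; rₐ = 140 Gm = 1.4e+11 m.
(a) a = (rₚ + rₐ) / 2 = (2e+10 + 1.4e+11) / 2 ≈ 8e+10 m = 80 Gm.
(b) e = (rₐ − rₚ) / (rₐ + rₚ) = (1.4e+11 − 2e+10) / (1.4e+11 + 2e+10) ≈ 0.75.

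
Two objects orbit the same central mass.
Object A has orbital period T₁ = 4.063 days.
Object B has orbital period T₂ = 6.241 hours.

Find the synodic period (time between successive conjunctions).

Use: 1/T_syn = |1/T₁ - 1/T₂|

Convert to SI: T₁ = 4.063 days = 351043 s; T₂ = 6.241 hours = 22467.6 s.
T_syn = |T₁ · T₂ / (T₁ − T₂)|.
T_syn = |351043 · 22467.6 / (351043 − 22467.6)| s ≈ 2.4e+04 s = 6.668 hours.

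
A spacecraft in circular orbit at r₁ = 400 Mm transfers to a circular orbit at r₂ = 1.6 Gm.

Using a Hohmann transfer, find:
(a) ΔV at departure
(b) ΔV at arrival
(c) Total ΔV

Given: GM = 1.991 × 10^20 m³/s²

Convert to SI: r₁ = 400 Mm = 4e+08 m; r₂ = 1.6 Gm = 1.6e+09 m.
Transfer semi-major axis: a_t = (r₁ + r₂)/2 = (4e+08 + 1.6e+09)/2 = 1e+09 m.
Circular speeds: v₁ = √(GM/r₁) = 705514 m/s, v₂ = √(GM/r₂) = 352757 m/s.
Transfer speeds (vis-viva v² = GM(2/r − 1/a_t)): v₁ᵗ = 892412 m/s, v₂ᵗ = 223103 m/s.
(a) ΔV₁ = |v₁ᵗ − v₁| ≈ 1.869e+05 m/s = 186.9 km/s.
(b) ΔV₂ = |v₂ − v₂ᵗ| ≈ 1.297e+05 m/s = 129.7 km/s.
(c) ΔV_total = ΔV₁ + ΔV₂ ≈ 3.166e+05 m/s = 316.6 km/s.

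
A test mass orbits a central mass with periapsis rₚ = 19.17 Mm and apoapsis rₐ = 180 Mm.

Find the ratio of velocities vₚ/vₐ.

Convert to SI: rₚ = 19.17 Mm = 1.917e+07 m; rₐ = 180 Mm = 1.8e+08 m.
Conservation of angular momentum gives rₚvₚ = rₐvₐ, so vₚ/vₐ = rₐ/rₚ.
vₚ/vₐ = 1.8e+08 / 1.917e+07 ≈ 9.39.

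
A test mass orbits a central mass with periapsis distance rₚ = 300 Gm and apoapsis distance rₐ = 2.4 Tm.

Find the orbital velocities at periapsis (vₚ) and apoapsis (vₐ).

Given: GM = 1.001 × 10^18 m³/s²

Convert to SI: rₚ = 300 Gm = 3e+11 m; rₐ = 2.4 Tm = 2.4e+12 m.
Use the vis-viva equation v² = GM(2/r − 1/a) with a = (rₚ + rₐ)/2 = (3e+11 + 2.4e+12)/2 = 1.35e+12 m.
vₚ = √(GM · (2/rₚ − 1/a)) = √(1.001e+18 · (2/3e+11 − 1/1.35e+12)) m/s ≈ 2436 m/s = 2.436 km/s.
vₐ = √(GM · (2/rₐ − 1/a)) = √(1.001e+18 · (2/2.4e+12 − 1/1.35e+12)) m/s ≈ 304.4 m/s = 304.4 m/s.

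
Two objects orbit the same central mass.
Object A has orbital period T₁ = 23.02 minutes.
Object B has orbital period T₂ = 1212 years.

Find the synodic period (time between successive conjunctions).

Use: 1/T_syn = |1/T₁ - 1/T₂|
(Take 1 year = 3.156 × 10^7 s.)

Convert to SI: T₁ = 23.02 minutes = 1381.2 s; T₂ = 1212 years = 3.82507e+10 s.
T_syn = |T₁ · T₂ / (T₁ − T₂)|.
T_syn = |1381.2 · 3.82507e+10 / (1381.2 − 3.82507e+10)| s ≈ 1381 s = 23.02 minutes.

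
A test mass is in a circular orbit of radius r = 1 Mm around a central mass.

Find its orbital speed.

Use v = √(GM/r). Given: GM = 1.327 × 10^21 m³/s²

Convert to SI: r = 1 Mm = 1e+06 m.
For a circular orbit, gravity supplies the centripetal force, so v = √(GM / r).
v = √(1.327e+21 / 1e+06) m/s ≈ 3.643e+07 m/s = 3.643e+04 km/s.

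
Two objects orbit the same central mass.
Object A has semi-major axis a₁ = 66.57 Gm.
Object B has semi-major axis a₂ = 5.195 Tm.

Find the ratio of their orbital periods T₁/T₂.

Convert to SI: a₁ = 66.57 Gm = 6.657e+10 m; a₂ = 5.195 Tm = 5.195e+12 m.
From Kepler's third law, (T₁/T₂)² = (a₁/a₂)³, so T₁/T₂ = (a₁/a₂)^(3/2).
a₁/a₂ = 6.657e+10 / 5.195e+12 = 0.0128142.
T₁/T₂ = (0.0128142)^(3/2) ≈ 0.001451.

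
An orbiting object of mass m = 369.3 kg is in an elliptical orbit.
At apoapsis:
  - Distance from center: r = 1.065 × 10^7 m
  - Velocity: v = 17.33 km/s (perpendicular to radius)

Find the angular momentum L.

Convert to SI: v = 17.33 km/s = 17330 m/s.
Since v is perpendicular to r, L = m · v · r.
L = 369.3 · 17330 · 1.065e+07 kg·m²/s ≈ 6.816e+13 kg·m²/s.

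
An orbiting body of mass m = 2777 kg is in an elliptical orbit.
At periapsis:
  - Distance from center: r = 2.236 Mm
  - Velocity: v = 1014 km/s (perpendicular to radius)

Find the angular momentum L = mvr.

Convert to SI: r = 2.236 Mm = 2.236e+06 m; v = 1014 km/s = 1.014e+06 m/s.
Since v is perpendicular to r, L = m · v · r.
L = 2777 · 1.014e+06 · 2.236e+06 kg·m²/s ≈ 6.296e+15 kg·m²/s.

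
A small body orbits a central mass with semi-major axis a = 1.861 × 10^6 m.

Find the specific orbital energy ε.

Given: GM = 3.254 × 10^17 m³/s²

ε = −GM / (2a).
ε = −3.254e+17 / (2 · 1.861e+06) J/kg ≈ -8.743e+10 J/kg = -87.43 GJ/kg.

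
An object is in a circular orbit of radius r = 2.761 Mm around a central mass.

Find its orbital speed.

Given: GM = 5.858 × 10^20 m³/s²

Convert to SI: r = 2.761 Mm = 2.761e+06 m.
For a circular orbit, gravity supplies the centripetal force, so v = √(GM / r).
v = √(5.858e+20 / 2.761e+06) m/s ≈ 1.457e+07 m/s = 1.457e+04 km/s.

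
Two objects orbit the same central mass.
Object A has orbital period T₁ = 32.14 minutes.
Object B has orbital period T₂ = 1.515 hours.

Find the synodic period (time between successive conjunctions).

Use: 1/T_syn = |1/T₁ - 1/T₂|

Convert to SI: T₁ = 32.14 minutes = 1928.4 s; T₂ = 1.515 hours = 5454 s.
T_syn = |T₁ · T₂ / (T₁ − T₂)|.
T_syn = |1928.4 · 5454 / (1928.4 − 5454)| s ≈ 2983 s = 49.72 minutes.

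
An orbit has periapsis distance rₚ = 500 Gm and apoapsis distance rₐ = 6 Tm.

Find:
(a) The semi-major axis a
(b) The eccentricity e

Convert to SI: rₚ = 500 Gm = 5e+11 m; rₐ = 6 Tm = 6e+12 m.
(a) a = (rₚ + rₐ) / 2 = (5e+11 + 6e+12) / 2 ≈ 3.25e+12 m = 3.25 Tm.
(b) e = (rₐ − rₚ) / (rₐ + rₚ) = (6e+12 − 5e+11) / (6e+12 + 5e+11) ≈ 0.8462.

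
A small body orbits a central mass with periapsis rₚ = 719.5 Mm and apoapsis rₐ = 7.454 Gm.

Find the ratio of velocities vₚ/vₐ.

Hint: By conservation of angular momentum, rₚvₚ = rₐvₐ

Convert to SI: rₚ = 719.5 Mm = 7.195e+08 m; rₐ = 7.454 Gm = 7.454e+09 m.
Conservation of angular momentum gives rₚvₚ = rₐvₐ, so vₚ/vₐ = rₐ/rₚ.
vₚ/vₐ = 7.454e+09 / 7.195e+08 ≈ 10.36.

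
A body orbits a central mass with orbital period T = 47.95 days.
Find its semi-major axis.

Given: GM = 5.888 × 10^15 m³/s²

Convert to SI: T = 47.95 days = 4.14288e+06 s.
Invert Kepler's third law: a = (GM · T² / (4π²))^(1/3).
Substituting T = 4.14288e+06 s and GM = 5.888e+15 m³/s²:
a = (5.888e+15 · (4.14288e+06)² / (4π²))^(1/3) m
a ≈ 1.368e+09 m = 1.368 Gm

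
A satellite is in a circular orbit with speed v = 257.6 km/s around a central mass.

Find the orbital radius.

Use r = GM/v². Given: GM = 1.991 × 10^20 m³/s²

Convert to SI: v = 257.6 km/s = 257600 m/s.
For a circular orbit, v² = GM / r, so r = GM / v².
r = 1.991e+20 / (257600)² m ≈ 3e+09 m = 3 Gm.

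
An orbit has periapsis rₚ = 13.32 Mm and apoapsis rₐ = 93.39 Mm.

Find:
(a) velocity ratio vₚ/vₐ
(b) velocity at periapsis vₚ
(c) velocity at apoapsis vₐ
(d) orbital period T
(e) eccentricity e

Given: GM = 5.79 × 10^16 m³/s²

Convert to SI: rₚ = 13.32 Mm = 1.332e+07 m; rₐ = 93.39 Mm = 9.339e+07 m.
(a) Conservation of angular momentum (rₚvₚ = rₐvₐ) gives vₚ/vₐ = rₐ/rₚ = 9.339e+07/1.332e+07 ≈ 7.011
(b) With a = (rₚ + rₐ)/2 = 5.3355e+07 m, vₚ = √(GM (2/rₚ − 1/a)) = √(5.79e+16 · (2/1.332e+07 − 1/5.3355e+07)) m/s ≈ 8.723e+04 m/s
(c) With a = (rₚ + rₐ)/2 = 5.3355e+07 m, vₐ = √(GM (2/rₐ − 1/a)) = √(5.79e+16 · (2/9.339e+07 − 1/5.3355e+07)) m/s ≈ 1.244e+04 m/s
(d) With a = (rₚ + rₐ)/2 = 5.3355e+07 m, T = 2π √(a³/GM) = 2π √((5.3355e+07)³/5.79e+16) s ≈ 1.018e+04 s
(e) e = (rₐ − rₚ)/(rₐ + rₚ) = (9.339e+07 − 1.332e+07)/(9.339e+07 + 1.332e+07) ≈ 0.7504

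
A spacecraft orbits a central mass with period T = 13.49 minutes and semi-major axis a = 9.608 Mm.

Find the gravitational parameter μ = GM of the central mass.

Convert to SI: T = 13.49 minutes = 809.4 s; a = 9.608 Mm = 9.608e+06 m.
GM = 4π² · a³ / T².
GM = 4π² · (9.608e+06)³ / (809.4)² m³/s² ≈ 5.345e+16 m³/s² = 5.345 × 10^16 m³/s².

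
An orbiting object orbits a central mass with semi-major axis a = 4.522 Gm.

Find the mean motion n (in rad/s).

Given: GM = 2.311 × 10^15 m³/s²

Convert to SI: a = 4.522 Gm = 4.522e+09 m.
n = √(GM / a³).
n = √(2.311e+15 / (4.522e+09)³) rad/s ≈ 1.581e-07 rad/s.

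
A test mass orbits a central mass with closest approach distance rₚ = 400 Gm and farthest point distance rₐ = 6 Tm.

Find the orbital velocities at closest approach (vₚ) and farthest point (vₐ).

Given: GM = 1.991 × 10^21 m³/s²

Convert to SI: rₚ = 400 Gm = 4e+11 m; rₐ = 6 Tm = 6e+12 m.
Use the vis-viva equation v² = GM(2/r − 1/a) with a = (rₚ + rₐ)/2 = (4e+11 + 6e+12)/2 = 3.2e+12 m.
vₚ = √(GM · (2/rₚ − 1/a)) = √(1.991e+21 · (2/4e+11 − 1/3.2e+12)) m/s ≈ 9.661e+04 m/s = 96.61 km/s.
vₐ = √(GM · (2/rₐ − 1/a)) = √(1.991e+21 · (2/6e+12 − 1/3.2e+12)) m/s ≈ 6440 m/s = 6.44 km/s.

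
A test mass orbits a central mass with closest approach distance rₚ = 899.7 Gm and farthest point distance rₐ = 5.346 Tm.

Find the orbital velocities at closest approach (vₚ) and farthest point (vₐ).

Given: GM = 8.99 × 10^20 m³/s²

Convert to SI: rₚ = 899.7 Gm = 8.997e+11 m; rₐ = 5.346 Tm = 5.346e+12 m.
Use the vis-viva equation v² = GM(2/r − 1/a) with a = (rₚ + rₐ)/2 = (8.997e+11 + 5.346e+12)/2 = 3.12285e+12 m.
vₚ = √(GM · (2/rₚ − 1/a)) = √(8.99e+20 · (2/8.997e+11 − 1/3.12285e+12)) m/s ≈ 4.136e+04 m/s = 41.36 km/s.
vₐ = √(GM · (2/rₐ − 1/a)) = √(8.99e+20 · (2/5.346e+12 − 1/3.12285e+12)) m/s ≈ 6960 m/s = 6.96 km/s.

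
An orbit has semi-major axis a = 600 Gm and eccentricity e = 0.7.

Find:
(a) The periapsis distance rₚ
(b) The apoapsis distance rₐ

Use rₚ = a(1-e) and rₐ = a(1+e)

Convert to SI: a = 600 Gm = 6e+11 m.
(a) rₚ = a(1 − e) = 6e+11 · (1 − 0.7) = 6e+11 · 0.3 ≈ 1.8e+11 m = 180 Gm.
(b) rₐ = a(1 + e) = 6e+11 · (1 + 0.7) = 6e+11 · 1.7 ≈ 1.02e+12 m = 1.02 Tm.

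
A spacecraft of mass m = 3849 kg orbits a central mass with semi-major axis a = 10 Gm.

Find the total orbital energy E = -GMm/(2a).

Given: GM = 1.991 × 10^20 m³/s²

Convert to SI: a = 10 Gm = 1e+10 m.
E = −GMm / (2a).
E = −1.991e+20 · 3849 / (2 · 1e+10) J ≈ -3.832e+13 J = -38.32 TJ.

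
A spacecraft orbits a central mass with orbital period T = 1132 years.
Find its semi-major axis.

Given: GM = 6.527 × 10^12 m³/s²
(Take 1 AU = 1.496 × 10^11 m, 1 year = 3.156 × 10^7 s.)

Convert to SI: T = 1132 years = 3.57259e+10 s.
Invert Kepler's third law: a = (GM · T² / (4π²))^(1/3).
Substituting T = 3.57259e+10 s and GM = 6.527e+12 m³/s²:
a = (6.527e+12 · (3.57259e+10)² / (4π²))^(1/3) m
a ≈ 5.954e+10 m = 0.398 AU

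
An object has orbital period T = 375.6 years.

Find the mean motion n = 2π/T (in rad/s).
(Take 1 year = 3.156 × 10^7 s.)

Convert to SI: T = 375.6 years = 1.18539e+10 s.
n = 2π / T.
n = 2π / 1.18539e+10 s ≈ 5.301e-10 rad/s.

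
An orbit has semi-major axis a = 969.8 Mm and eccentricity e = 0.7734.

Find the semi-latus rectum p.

Convert to SI: a = 969.8 Mm = 9.698e+08 m.
p = a (1 − e²).
p = 9.698e+08 · (1 − (0.7734)²) = 9.698e+08 · 0.401852 ≈ 3.897e+08 m = 389.7 Mm.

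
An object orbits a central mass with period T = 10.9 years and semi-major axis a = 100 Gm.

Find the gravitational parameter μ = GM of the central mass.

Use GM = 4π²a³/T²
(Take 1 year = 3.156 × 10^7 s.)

Convert to SI: T = 10.9 years = 3.44004e+08 s; a = 100 Gm = 1e+11 m.
GM = 4π² · a³ / T².
GM = 4π² · (1e+11)³ / (3.44004e+08)² m³/s² ≈ 3.336e+17 m³/s² = 3.336 × 10^17 m³/s².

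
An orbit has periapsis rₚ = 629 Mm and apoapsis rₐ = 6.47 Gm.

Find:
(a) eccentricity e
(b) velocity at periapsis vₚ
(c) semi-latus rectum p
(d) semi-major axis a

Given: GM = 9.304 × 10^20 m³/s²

Convert to SI: rₚ = 629 Mm = 6.29e+08 m; rₐ = 6.47 Gm = 6.47e+09 m.
(a) e = (rₐ − rₚ)/(rₐ + rₚ) = (6.47e+09 − 6.29e+08)/(6.47e+09 + 6.29e+08) ≈ 0.8228
(b) With a = (rₚ + rₐ)/2 = 3.5495e+09 m, vₚ = √(GM (2/rₚ − 1/a)) = √(9.304e+20 · (2/6.29e+08 − 1/3.5495e+09)) m/s ≈ 1.642e+06 m/s
(c) From a = (rₚ + rₐ)/2 = 3.5495e+09 m and e = (rₐ − rₚ)/(rₐ + rₚ) = 0.822792, p = a(1 − e²) = 3.5495e+09 · (1 − (0.822792)²) ≈ 1.147e+09 m
(d) a = (rₚ + rₐ)/2 = (6.29e+08 + 6.47e+09)/2 ≈ 3.55e+09 m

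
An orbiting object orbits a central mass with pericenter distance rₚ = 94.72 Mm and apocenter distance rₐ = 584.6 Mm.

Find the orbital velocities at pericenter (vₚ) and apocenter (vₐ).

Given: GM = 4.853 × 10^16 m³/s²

Convert to SI: rₚ = 94.72 Mm = 9.472e+07 m; rₐ = 584.6 Mm = 5.846e+08 m.
Use the vis-viva equation v² = GM(2/r − 1/a) with a = (rₚ + rₐ)/2 = (9.472e+07 + 5.846e+08)/2 = 3.3966e+08 m.
vₚ = √(GM · (2/rₚ − 1/a)) = √(4.853e+16 · (2/9.472e+07 − 1/3.3966e+08)) m/s ≈ 2.97e+04 m/s = 29.7 km/s.
vₐ = √(GM · (2/rₐ − 1/a)) = √(4.853e+16 · (2/5.846e+08 − 1/3.3966e+08)) m/s ≈ 4811 m/s = 4.811 km/s.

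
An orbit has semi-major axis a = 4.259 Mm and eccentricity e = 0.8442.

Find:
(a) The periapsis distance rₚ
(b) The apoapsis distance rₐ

Convert to SI: a = 4.259 Mm = 4.259e+06 m.
(a) rₚ = a(1 − e) = 4.259e+06 · (1 − 0.8442) = 4.259e+06 · 0.1558 ≈ 6.636e+05 m = 663.6 km.
(b) rₐ = a(1 + e) = 4.259e+06 · (1 + 0.8442) = 4.259e+06 · 1.8442 ≈ 7.854e+06 m = 7.854 Mm.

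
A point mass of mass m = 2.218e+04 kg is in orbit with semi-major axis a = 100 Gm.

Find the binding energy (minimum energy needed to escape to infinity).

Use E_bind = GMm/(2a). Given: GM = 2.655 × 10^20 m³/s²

Convert to SI: a = 100 Gm = 1e+11 m.
Total orbital energy is E = −GMm/(2a); binding energy is E_bind = −E = GMm/(2a).
E_bind = 2.655e+20 · 2.218e+04 / (2 · 1e+11) J ≈ 2.944e+13 J = 29.44 TJ.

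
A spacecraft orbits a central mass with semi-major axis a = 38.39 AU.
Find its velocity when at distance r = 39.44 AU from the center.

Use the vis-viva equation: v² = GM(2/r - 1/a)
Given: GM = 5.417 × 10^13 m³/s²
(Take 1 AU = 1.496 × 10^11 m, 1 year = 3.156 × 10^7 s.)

Convert to SI: a = 38.39 AU = 5.74314e+12 m; r = 39.44 AU = 5.90022e+12 m.
Vis-viva: v = √(GM · (2/r − 1/a)).
2/r − 1/a = 2/5.90022e+12 − 1/5.74314e+12 = 1.6485e-13 m⁻¹.
v = √(5.417e+13 · 1.6485e-13) m/s ≈ 2.988 m/s = 0.0006304 AU/year.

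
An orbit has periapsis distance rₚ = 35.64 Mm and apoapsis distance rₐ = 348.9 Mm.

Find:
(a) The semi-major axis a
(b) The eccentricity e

Convert to SI: rₚ = 35.64 Mm = 3.564e+07 m; rₐ = 348.9 Mm = 3.489e+08 m.
(a) a = (rₚ + rₐ) / 2 = (3.564e+07 + 3.489e+08) / 2 ≈ 1.923e+08 m = 192.3 Mm.
(b) e = (rₐ − rₚ) / (rₐ + rₚ) = (3.489e+08 − 3.564e+07) / (3.489e+08 + 3.564e+07) ≈ 0.8146.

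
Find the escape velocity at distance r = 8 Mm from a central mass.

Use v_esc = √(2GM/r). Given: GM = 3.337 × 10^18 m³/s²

Convert to SI: r = 8 Mm = 8e+06 m.
Escape velocity comes from setting total energy to zero: ½v² − GM/r = 0 ⇒ v_esc = √(2GM / r).
v_esc = √(2 · 3.337e+18 / 8e+06) m/s ≈ 9.134e+05 m/s = 913.4 km/s.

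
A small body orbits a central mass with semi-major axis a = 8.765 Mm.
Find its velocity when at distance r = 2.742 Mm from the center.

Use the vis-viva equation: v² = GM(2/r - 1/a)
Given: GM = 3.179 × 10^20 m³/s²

Convert to SI: a = 8.765 Mm = 8.765e+06 m; r = 2.742 Mm = 2.742e+06 m.
Vis-viva: v = √(GM · (2/r − 1/a)).
2/r − 1/a = 2/2.742e+06 − 1/8.765e+06 = 6.15304e-07 m⁻¹.
v = √(3.179e+20 · 6.15304e-07) m/s ≈ 1.399e+07 m/s = 1.399e+04 km/s.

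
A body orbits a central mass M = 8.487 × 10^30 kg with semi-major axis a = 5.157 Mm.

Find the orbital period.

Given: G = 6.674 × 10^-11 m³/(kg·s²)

Convert to SI: a = 5.157 Mm = 5.157e+06 m.
GM = G · M = 6.674e-11 · 8.487e+30 = 5.66422e+20 m³/s².
Kepler's third law: T = 2π √(a³ / GM).
Substituting a = 5.157e+06 m and GM = 5.66422e+20 m³/s²:
T = 2π √((5.157e+06)³ / 5.66422e+20) s
T ≈ 3.092 s = 3.092 seconds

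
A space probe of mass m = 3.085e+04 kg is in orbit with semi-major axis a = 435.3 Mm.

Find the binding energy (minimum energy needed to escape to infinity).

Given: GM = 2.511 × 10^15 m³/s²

Convert to SI: a = 435.3 Mm = 4.353e+08 m.
Total orbital energy is E = −GMm/(2a); binding energy is E_bind = −E = GMm/(2a).
E_bind = 2.511e+15 · 3.085e+04 / (2 · 4.353e+08) J ≈ 8.898e+10 J = 88.98 GJ.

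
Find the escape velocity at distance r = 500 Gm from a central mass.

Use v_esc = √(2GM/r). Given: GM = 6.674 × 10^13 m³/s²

Convert to SI: r = 500 Gm = 5e+11 m.
Escape velocity comes from setting total energy to zero: ½v² − GM/r = 0 ⇒ v_esc = √(2GM / r).
v_esc = √(2 · 6.674e+13 / 5e+11) m/s ≈ 16.34 m/s = 16.34 m/s.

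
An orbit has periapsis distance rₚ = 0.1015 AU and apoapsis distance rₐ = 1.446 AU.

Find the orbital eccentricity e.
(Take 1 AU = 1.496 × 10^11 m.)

Convert to SI: rₚ = 0.1015 AU = 1.51844e+10 m; rₐ = 1.446 AU = 2.16322e+11 m.
e = (rₐ − rₚ) / (rₐ + rₚ).
e = (2.16322e+11 − 1.51844e+10) / (2.16322e+11 + 1.51844e+10) = 2.01137e+11 / 2.31506e+11 ≈ 0.8688.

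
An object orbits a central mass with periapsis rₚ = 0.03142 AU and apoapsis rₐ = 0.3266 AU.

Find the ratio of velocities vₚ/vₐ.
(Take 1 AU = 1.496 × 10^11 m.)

Convert to SI: rₚ = 0.03142 AU = 4.70043e+09 m; rₐ = 0.3266 AU = 4.88594e+10 m.
Conservation of angular momentum gives rₚvₚ = rₐvₐ, so vₚ/vₐ = rₐ/rₚ.
vₚ/vₐ = 4.88594e+10 / 4.70043e+09 ≈ 10.39.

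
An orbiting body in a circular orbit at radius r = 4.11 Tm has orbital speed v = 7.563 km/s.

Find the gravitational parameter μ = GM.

Convert to SI: r = 4.11 Tm = 4.11e+12 m; v = 7.563 km/s = 7563 m/s.
For a circular orbit v² = GM/r, so GM = v² · r.
GM = (7563)² · 4.11e+12 m³/s² ≈ 2.351e+20 m³/s² = 2.351 × 10^20 m³/s².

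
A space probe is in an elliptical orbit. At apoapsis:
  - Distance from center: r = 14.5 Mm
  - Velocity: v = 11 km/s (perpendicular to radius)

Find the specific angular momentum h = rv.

Convert to SI: r = 14.5 Mm = 1.45e+07 m; v = 11 km/s = 11000 m/s.
With v perpendicular to r, h = r · v.
h = 1.45e+07 · 11000 m²/s ≈ 1.595e+11 m²/s.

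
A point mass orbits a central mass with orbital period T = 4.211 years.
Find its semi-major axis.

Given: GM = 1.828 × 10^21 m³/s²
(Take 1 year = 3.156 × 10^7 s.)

Convert to SI: T = 4.211 years = 1.32899e+08 s.
Invert Kepler's third law: a = (GM · T² / (4π²))^(1/3).
Substituting T = 1.32899e+08 s and GM = 1.828e+21 m³/s²:
a = (1.828e+21 · (1.32899e+08)² / (4π²))^(1/3) m
a ≈ 9.352e+11 m = 935.2 Gm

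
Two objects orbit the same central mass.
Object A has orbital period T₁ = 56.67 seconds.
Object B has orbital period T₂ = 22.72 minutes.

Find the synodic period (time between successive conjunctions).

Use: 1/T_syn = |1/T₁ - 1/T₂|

Convert to SI: T₂ = 22.72 minutes = 1363.2 s.
T_syn = |T₁ · T₂ / (T₁ − T₂)|.
T_syn = |56.67 · 1363.2 / (56.67 − 1363.2)| s ≈ 59.13 s = 59.13 seconds.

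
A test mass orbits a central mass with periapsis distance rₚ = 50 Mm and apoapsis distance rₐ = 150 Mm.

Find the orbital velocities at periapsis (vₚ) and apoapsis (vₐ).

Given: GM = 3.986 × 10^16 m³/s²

Convert to SI: rₚ = 50 Mm = 5e+07 m; rₐ = 150 Mm = 1.5e+08 m.
Use the vis-viva equation v² = GM(2/r − 1/a) with a = (rₚ + rₐ)/2 = (5e+07 + 1.5e+08)/2 = 1e+08 m.
vₚ = √(GM · (2/rₚ − 1/a)) = √(3.986e+16 · (2/5e+07 − 1/1e+08)) m/s ≈ 3.458e+04 m/s = 34.58 km/s.
vₐ = √(GM · (2/rₐ − 1/a)) = √(3.986e+16 · (2/1.5e+08 − 1/1e+08)) m/s ≈ 1.153e+04 m/s = 11.53 km/s.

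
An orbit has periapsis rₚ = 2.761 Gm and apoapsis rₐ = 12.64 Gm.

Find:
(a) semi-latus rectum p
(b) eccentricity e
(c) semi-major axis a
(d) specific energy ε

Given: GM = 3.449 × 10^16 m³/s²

Convert to SI: rₚ = 2.761 Gm = 2.761e+09 m; rₐ = 12.64 Gm = 1.264e+10 m.
(a) From a = (rₚ + rₐ)/2 = 7.7005e+09 m and e = (rₐ − rₚ)/(rₐ + rₚ) = 0.641452, p = a(1 − e²) = 7.7005e+09 · (1 − (0.641452)²) ≈ 4.532e+09 m
(b) e = (rₐ − rₚ)/(rₐ + rₚ) = (1.264e+10 − 2.761e+09)/(1.264e+10 + 2.761e+09) ≈ 0.6415
(c) a = (rₚ + rₐ)/2 = (2.761e+09 + 1.264e+10)/2 ≈ 7.7e+09 m
(d) With a = (rₚ + rₐ)/2 = 7.7005e+09 m, ε = −GM/(2a) = −3.449e+16/(2 · 7.7005e+09) J/kg ≈ -2.239e+06 J/kg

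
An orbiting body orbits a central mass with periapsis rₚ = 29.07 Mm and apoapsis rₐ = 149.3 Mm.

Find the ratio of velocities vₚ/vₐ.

Convert to SI: rₚ = 29.07 Mm = 2.907e+07 m; rₐ = 149.3 Mm = 1.493e+08 m.
Conservation of angular momentum gives rₚvₚ = rₐvₐ, so vₚ/vₐ = rₐ/rₚ.
vₚ/vₐ = 1.493e+08 / 2.907e+07 ≈ 5.136.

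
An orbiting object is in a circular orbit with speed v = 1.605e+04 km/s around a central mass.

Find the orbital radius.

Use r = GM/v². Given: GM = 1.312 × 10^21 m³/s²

Convert to SI: v = 1.605e+04 km/s = 1.605e+07 m/s.
For a circular orbit, v² = GM / r, so r = GM / v².
r = 1.312e+21 / (1.605e+07)² m ≈ 5.093e+06 m = 5.093 Mm.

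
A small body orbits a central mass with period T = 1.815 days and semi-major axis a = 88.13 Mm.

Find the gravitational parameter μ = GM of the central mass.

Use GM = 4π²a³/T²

Convert to SI: T = 1.815 days = 156816 s; a = 88.13 Mm = 8.813e+07 m.
GM = 4π² · a³ / T².
GM = 4π² · (8.813e+07)³ / (156816)² m³/s² ≈ 1.099e+15 m³/s² = 1.099 × 10^15 m³/s².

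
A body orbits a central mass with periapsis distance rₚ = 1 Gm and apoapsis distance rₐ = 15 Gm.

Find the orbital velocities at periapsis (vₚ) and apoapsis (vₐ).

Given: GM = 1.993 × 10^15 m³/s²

Convert to SI: rₚ = 1 Gm = 1e+09 m; rₐ = 15 Gm = 1.5e+10 m.
Use the vis-viva equation v² = GM(2/r − 1/a) with a = (rₚ + rₐ)/2 = (1e+09 + 1.5e+10)/2 = 8e+09 m.
vₚ = √(GM · (2/rₚ − 1/a)) = √(1.993e+15 · (2/1e+09 − 1/8e+09)) m/s ≈ 1933 m/s = 1.933 km/s.
vₐ = √(GM · (2/rₐ − 1/a)) = √(1.993e+15 · (2/1.5e+10 − 1/8e+09)) m/s ≈ 128.9 m/s = 128.9 m/s.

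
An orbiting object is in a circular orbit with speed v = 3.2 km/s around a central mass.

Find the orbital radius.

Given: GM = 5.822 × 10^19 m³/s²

Convert to SI: v = 3.2 km/s = 3200 m/s.
For a circular orbit, v² = GM / r, so r = GM / v².
r = 5.822e+19 / (3200)² m ≈ 5.686e+12 m = 5.686 Tm.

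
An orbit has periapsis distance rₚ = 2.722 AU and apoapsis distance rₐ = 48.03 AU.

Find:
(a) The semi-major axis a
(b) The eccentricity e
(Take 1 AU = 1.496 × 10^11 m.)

Convert to SI: rₚ = 2.722 AU = 4.07211e+11 m; rₐ = 48.03 AU = 7.18529e+12 m.
(a) a = (rₚ + rₐ) / 2 = (4.07211e+11 + 7.18529e+12) / 2 ≈ 3.796e+12 m = 25.38 AU.
(b) e = (rₐ − rₚ) / (rₐ + rₚ) = (7.18529e+12 − 4.07211e+11) / (7.18529e+12 + 4.07211e+11) ≈ 0.8927.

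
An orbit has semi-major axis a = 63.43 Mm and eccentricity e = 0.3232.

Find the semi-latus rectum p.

Convert to SI: a = 63.43 Mm = 6.343e+07 m.
p = a (1 − e²).
p = 6.343e+07 · (1 − (0.3232)²) = 6.343e+07 · 0.895542 ≈ 5.68e+07 m = 56.8 Mm.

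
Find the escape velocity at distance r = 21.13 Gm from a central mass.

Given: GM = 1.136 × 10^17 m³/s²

Convert to SI: r = 21.13 Gm = 2.113e+10 m.
Escape velocity comes from setting total energy to zero: ½v² − GM/r = 0 ⇒ v_esc = √(2GM / r).
v_esc = √(2 · 1.136e+17 / 2.113e+10) m/s ≈ 3279 m/s = 3.279 km/s.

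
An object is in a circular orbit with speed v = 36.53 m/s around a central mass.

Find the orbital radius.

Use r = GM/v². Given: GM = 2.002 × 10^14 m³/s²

For a circular orbit, v² = GM / r, so r = GM / v².
r = 2.002e+14 / (36.53)² m ≈ 1.5e+11 m = 150 Gm.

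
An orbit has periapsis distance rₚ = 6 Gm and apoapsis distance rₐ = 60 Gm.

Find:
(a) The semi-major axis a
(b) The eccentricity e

Convert to SI: rₚ = 6 Gm = 6e+09 m; rₐ = 60 Gm = 6e+10 m.
(a) a = (rₚ + rₐ) / 2 = (6e+09 + 6e+10) / 2 ≈ 3.3e+10 m = 33 Gm.
(b) e = (rₐ − rₚ) / (rₐ + rₚ) = (6e+10 − 6e+09) / (6e+10 + 6e+09) ≈ 0.8182.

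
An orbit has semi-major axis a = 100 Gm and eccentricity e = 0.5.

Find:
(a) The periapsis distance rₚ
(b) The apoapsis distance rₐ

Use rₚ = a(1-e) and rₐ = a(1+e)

Convert to SI: a = 100 Gm = 1e+11 m.
(a) rₚ = a(1 − e) = 1e+11 · (1 − 0.5) = 1e+11 · 0.5 ≈ 5e+10 m = 50 Gm.
(b) rₐ = a(1 + e) = 1e+11 · (1 + 0.5) = 1e+11 · 1.5 ≈ 1.5e+11 m = 150 Gm.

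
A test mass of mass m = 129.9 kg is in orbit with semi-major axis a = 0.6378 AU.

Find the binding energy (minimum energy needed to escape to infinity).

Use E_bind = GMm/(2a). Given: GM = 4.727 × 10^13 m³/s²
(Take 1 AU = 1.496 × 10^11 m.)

Convert to SI: a = 0.6378 AU = 9.54149e+10 m.
Total orbital energy is E = −GMm/(2a); binding energy is E_bind = −E = GMm/(2a).
E_bind = 4.727e+13 · 129.9 / (2 · 9.54149e+10) J ≈ 3.218e+04 J = 32.18 kJ.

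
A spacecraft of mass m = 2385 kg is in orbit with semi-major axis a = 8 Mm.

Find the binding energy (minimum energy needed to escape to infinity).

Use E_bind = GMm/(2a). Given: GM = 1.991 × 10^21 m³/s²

Convert to SI: a = 8 Mm = 8e+06 m.
Total orbital energy is E = −GMm/(2a); binding energy is E_bind = −E = GMm/(2a).
E_bind = 1.991e+21 · 2385 / (2 · 8e+06) J ≈ 2.968e+17 J = 296.8 PJ.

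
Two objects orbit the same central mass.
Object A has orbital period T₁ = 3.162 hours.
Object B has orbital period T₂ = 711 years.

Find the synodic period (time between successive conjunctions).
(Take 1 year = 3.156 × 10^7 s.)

Convert to SI: T₁ = 3.162 hours = 11383.2 s; T₂ = 711 years = 2.24392e+10 s.
T_syn = |T₁ · T₂ / (T₁ − T₂)|.
T_syn = |11383.2 · 2.24392e+10 / (11383.2 − 2.24392e+10)| s ≈ 1.138e+04 s = 3.162 hours.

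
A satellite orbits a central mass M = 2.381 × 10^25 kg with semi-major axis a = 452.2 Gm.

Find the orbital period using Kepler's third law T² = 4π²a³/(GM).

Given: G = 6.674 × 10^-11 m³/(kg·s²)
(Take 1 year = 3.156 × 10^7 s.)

Convert to SI: a = 452.2 Gm = 4.522e+11 m.
GM = G · M = 6.674e-11 · 2.381e+25 = 1.58908e+15 m³/s².
Kepler's third law: T = 2π √(a³ / GM).
Substituting a = 4.522e+11 m and GM = 1.58908e+15 m³/s²:
T = 2π √((4.522e+11)³ / 1.58908e+15) s
T ≈ 4.793e+10 s = 1519 years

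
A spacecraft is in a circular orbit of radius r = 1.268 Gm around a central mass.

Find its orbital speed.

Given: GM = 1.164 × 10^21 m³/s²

Convert to SI: r = 1.268 Gm = 1.268e+09 m.
For a circular orbit, gravity supplies the centripetal force, so v = √(GM / r).
v = √(1.164e+21 / 1.268e+09) m/s ≈ 9.581e+05 m/s = 958.1 km/s.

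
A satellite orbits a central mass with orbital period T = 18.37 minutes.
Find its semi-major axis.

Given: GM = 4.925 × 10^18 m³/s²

Convert to SI: T = 18.37 minutes = 1102.2 s.
Invert Kepler's third law: a = (GM · T² / (4π²))^(1/3).
Substituting T = 1102.2 s and GM = 4.925e+18 m³/s²:
a = (4.925e+18 · (1102.2)² / (4π²))^(1/3) m
a ≈ 5.332e+07 m = 53.32 Mm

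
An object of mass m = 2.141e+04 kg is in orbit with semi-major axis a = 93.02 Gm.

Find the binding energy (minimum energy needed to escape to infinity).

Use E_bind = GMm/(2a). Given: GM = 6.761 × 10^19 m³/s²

Convert to SI: a = 93.02 Gm = 9.302e+10 m.
Total orbital energy is E = −GMm/(2a); binding energy is E_bind = −E = GMm/(2a).
E_bind = 6.761e+19 · 2.141e+04 / (2 · 9.302e+10) J ≈ 7.781e+12 J = 7.781 TJ.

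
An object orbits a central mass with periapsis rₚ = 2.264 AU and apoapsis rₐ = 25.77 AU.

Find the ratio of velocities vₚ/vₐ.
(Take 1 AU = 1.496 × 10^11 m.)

Convert to SI: rₚ = 2.264 AU = 3.38694e+11 m; rₐ = 25.77 AU = 3.85519e+12 m.
Conservation of angular momentum gives rₚvₚ = rₐvₐ, so vₚ/vₐ = rₐ/rₚ.
vₚ/vₐ = 3.85519e+12 / 3.38694e+11 ≈ 11.38.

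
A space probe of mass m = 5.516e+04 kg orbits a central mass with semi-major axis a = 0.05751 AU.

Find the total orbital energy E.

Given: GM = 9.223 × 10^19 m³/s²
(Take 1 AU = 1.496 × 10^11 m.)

Convert to SI: a = 0.05751 AU = 8.6035e+09 m.
E = −GMm / (2a).
E = −9.223e+19 · 5.516e+04 / (2 · 8.6035e+09) J ≈ -2.957e+14 J = -295.7 TJ.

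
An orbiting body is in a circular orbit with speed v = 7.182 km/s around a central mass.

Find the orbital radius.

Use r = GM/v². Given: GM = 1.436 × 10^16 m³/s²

Convert to SI: v = 7.182 km/s = 7182 m/s.
For a circular orbit, v² = GM / r, so r = GM / v².
r = 1.436e+16 / (7182)² m ≈ 2.784e+08 m = 278.4 Mm.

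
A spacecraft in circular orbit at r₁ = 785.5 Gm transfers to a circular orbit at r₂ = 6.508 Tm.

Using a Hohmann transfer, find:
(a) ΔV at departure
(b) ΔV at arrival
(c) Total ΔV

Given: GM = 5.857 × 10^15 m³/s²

Convert to SI: r₁ = 785.5 Gm = 7.855e+11 m; r₂ = 6.508 Tm = 6.508e+12 m.
Transfer semi-major axis: a_t = (r₁ + r₂)/2 = (7.855e+11 + 6.508e+12)/2 = 3.64675e+12 m.
Circular speeds: v₁ = √(GM/r₁) = 86.3504 m/s, v₂ = √(GM/r₂) = 29.9995 m/s.
Transfer speeds (vis-viva v² = GM(2/r − 1/a_t)): v₁ᵗ = 115.355 m/s, v₂ᵗ = 13.923 m/s.
(a) ΔV₁ = |v₁ᵗ − v₁| ≈ 29 m/s = 29 m/s.
(b) ΔV₂ = |v₂ − v₂ᵗ| ≈ 16.08 m/s = 16.08 m/s.
(c) ΔV_total = ΔV₁ + ΔV₂ ≈ 45.08 m/s = 45.08 m/s.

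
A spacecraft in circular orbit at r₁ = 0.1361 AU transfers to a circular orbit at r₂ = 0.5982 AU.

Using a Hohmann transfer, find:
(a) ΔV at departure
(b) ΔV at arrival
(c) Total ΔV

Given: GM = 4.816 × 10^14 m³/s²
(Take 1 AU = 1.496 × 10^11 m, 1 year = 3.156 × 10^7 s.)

Convert to SI: r₁ = 0.1361 AU = 2.03606e+10 m; r₂ = 0.5982 AU = 8.94907e+10 m.
Transfer semi-major axis: a_t = (r₁ + r₂)/2 = (2.03606e+10 + 8.94907e+10)/2 = 5.49256e+10 m.
Circular speeds: v₁ = √(GM/r₁) = 153.797 m/s, v₂ = √(GM/r₂) = 73.3591 m/s.
Transfer speeds (vis-viva v² = GM(2/r − 1/a_t)): v₁ᵗ = 196.313 m/s, v₂ᵗ = 44.6644 m/s.
(a) ΔV₁ = |v₁ᵗ − v₁| ≈ 42.52 m/s = 0.008969 AU/year.
(b) ΔV₂ = |v₂ − v₂ᵗ| ≈ 28.69 m/s = 0.006054 AU/year.
(c) ΔV_total = ΔV₁ + ΔV₂ ≈ 71.21 m/s = 0.01502 AU/year.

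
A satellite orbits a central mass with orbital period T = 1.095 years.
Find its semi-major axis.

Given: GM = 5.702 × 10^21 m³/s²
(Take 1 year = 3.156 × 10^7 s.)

Convert to SI: T = 1.095 years = 3.45582e+07 s.
Invert Kepler's third law: a = (GM · T² / (4π²))^(1/3).
Substituting T = 3.45582e+07 s and GM = 5.702e+21 m³/s²:
a = (5.702e+21 · (3.45582e+07)² / (4π²))^(1/3) m
a ≈ 5.567e+11 m = 5.567 × 10^11 m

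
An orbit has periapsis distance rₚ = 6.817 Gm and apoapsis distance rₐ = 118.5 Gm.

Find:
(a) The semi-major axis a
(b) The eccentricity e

Convert to SI: rₚ = 6.817 Gm = 6.817e+09 m; rₐ = 118.5 Gm = 1.185e+11 m.
(a) a = (rₚ + rₐ) / 2 = (6.817e+09 + 1.185e+11) / 2 ≈ 6.266e+10 m = 62.66 Gm.
(b) e = (rₐ − rₚ) / (rₐ + rₚ) = (1.185e+11 − 6.817e+09) / (1.185e+11 + 6.817e+09) ≈ 0.8912.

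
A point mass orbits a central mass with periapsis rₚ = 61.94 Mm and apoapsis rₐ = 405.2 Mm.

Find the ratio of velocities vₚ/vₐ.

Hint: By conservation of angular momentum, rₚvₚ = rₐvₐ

Convert to SI: rₚ = 61.94 Mm = 6.194e+07 m; rₐ = 405.2 Mm = 4.052e+08 m.
Conservation of angular momentum gives rₚvₚ = rₐvₐ, so vₚ/vₐ = rₐ/rₚ.
vₚ/vₐ = 4.052e+08 / 6.194e+07 ≈ 6.542.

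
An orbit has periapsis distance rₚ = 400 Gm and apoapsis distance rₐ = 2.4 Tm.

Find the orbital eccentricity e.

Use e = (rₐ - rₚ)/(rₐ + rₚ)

Convert to SI: rₚ = 400 Gm = 4e+11 m; rₐ = 2.4 Tm = 2.4e+12 m.
e = (rₐ − rₚ) / (rₐ + rₚ).
e = (2.4e+12 − 4e+11) / (2.4e+12 + 4e+11) = 2e+12 / 2.8e+12 ≈ 0.7143.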